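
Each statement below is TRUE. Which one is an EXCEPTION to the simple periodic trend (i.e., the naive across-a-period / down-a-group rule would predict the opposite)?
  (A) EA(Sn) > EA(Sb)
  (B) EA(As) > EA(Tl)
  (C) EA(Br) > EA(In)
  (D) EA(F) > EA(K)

(A)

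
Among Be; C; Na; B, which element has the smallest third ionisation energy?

The third ionization energy removes an electron from the +2 ion. For each element: Be²⁺ is the bare [He] core; C²⁺ still has 2 valence electrons; Na²⁺ is already 1 electron into the core; B²⁺ still has 1 valence electron.
Core electrons are held far more tightly than valence electrons, so Na and Be top the IE_3 order.
Valence configurations: C²⁺ [He]2s², B²⁺ [He]2s¹.
Approximate IE_3 values (kJ/mol): Be 14849, C 4620, Na 6910, B 3660.
Hence IE_3: B < C < Na < Be.

B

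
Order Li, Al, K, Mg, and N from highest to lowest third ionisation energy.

Li > Mg > N > K > Al

After 2 electrons have been removed, what remains? Li²⁺ is already 1 electron into the core; Al²⁺ still has 1 valence electron; K²⁺ is already 1 electron into the core; Mg²⁺ is the bare [Ne] core; N²⁺ still has 3 valence electrons.
Usually core removal costs more than valence removal, but here the competition is close: a tightly held n=2 valence electron can cost more to remove than an n=3 core electron, so the actual values have to decide it.
Valence configurations: Al²⁺ [Ne]3s¹, N²⁺ [He]2s²2p¹.
Tabulated IE_3 (kJ/mol): Li 11815, Al 2745, K 4420, Mg 7733, N 4578.
So the third ionization energies run Al < K < N < Mg < Li.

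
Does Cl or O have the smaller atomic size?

Radius decreases left→right (rising Z_eff, same n) and increases top→bottom (higher n).
These sit on a diagonal, where the across-period and down-group effects partly cancel.
Cl > O: the two effects oppose for this pair; the down-group effect wins (99 vs 63 pm).
Tabulated atomic radius (pm): O 63, Cl 99.
So O has the smaller atomic size (O < Cl).

O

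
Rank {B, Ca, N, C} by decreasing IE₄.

Consider each +3 ion: B³⁺ is the bare [He] core; Ca³⁺ is already 1 electron into the core; N³⁺ still has 2 valence electrons; C³⁺ still has 1 valence electron.
Usually core removal costs more than valence removal, but here the competition is close: a tightly held n=2 valence electron can cost more to remove than an n=3 core electron, so the actual values have to decide it.
Valence configurations: N³⁺ [He]2s², C³⁺ [He]2s¹.
The numbers (kJ/mol): B 25026, Ca 6491, N 7475, C 6223.
Hence IE_4: C < Ca < N < B.

B, N, Ca, C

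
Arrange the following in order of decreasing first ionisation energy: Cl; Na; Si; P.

Cl, P, Si, Na

Na is in period 3, group 1; Si is in period 3, group 14; P is in period 3, group 15; Cl is in period 3, group 17.
Across a period the outer electron is held more tightly (higher IE₁); down a group it sits in a higher shell, more shielded, and comes off more easily.
All lie in period 3, so first ionization energy increases left to right.
So from highest to lowest: Cl > P > Si > Na.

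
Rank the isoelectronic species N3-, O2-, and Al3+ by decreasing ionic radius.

All of these have 10 electrons, so size is governed by nuclear charge alone: the more protons, the stronger the pull on the same electron cloud, and the smaller the ion.
Nuclear charges: Al3+ (Z=13), O2- (Z=8), N3- (Z=7).
Largest to smallest: N3- > O2- > Al3+.

N3-, O2-, Al3+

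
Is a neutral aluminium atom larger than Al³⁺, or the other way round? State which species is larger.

Al

Forming Al³⁺ removes 3 electrons from Al. Fewer electrons for the same nuclear charge means less shielding and a higher Z_eff on the remaining electrons, and for main-group metals the entire outer shell is lost.
A cation is smaller than its parent atom: Al³⁺ < Al.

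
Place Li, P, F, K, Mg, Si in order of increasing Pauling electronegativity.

K, Li, Mg, Si, P, F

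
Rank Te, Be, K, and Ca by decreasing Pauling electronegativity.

Be is in period 2, group 2; K is in period 4, group 1; Ca is in period 4, group 2; Te is in period 5, group 16.
Atoms toward the upper right of the periodic table pull bonding electrons most strongly.
Here both period and group differ, so the two effects have to be weighed against each other.
Ca > K: Ca lies to the right of K in period 4, so the across-period effect alone puts Ca higher.
Be > Ca: Be sits above Ca in group 2, so the down-group effect alone puts Be higher.
Te > Be: the two effects oppose for this pair; the across-period effect wins (2.10 vs 1.57).
Tabulated electronegativity (Pauling): Be 1.57, K 0.82, Ca 1.00, Te 2.10.
So from highest to lowest: Te > Be > Ca > K.

Te > Be > Ca > K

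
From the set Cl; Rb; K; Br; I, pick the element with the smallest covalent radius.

Cl

Cl is in period 3, group 17; K is in period 4, group 1; Br is in period 4, group 17; Rb is in period 5, group 1; I is in period 5, group 17.
Radius decreases left→right (rising Z_eff, same n) and increases top→bottom (higher n).
These span different periods and groups, so the two trends combine.
Br > Cl: Br sits below Cl in group 17, so the down-group effect alone puts Br larger.
I > Br: I sits below Br in group 17, so the down-group effect alone puts I larger.
K > I: period and group pull opposite ways; the across-period shift dominates (196 vs 133 pm).
Rb > K: Rb sits below K in group 1, so the down-group effect alone puts Rb larger.
Tabulated atomic radius (pm): Cl 99, K 196, Br 114, Rb 210, I 133.
The smallest covalent radius among these belongs to Cl.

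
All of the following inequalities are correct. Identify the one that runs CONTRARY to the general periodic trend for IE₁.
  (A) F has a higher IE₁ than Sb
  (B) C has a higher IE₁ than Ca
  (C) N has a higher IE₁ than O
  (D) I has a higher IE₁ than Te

The general trend: IE₁ increases across a period and decreases down a group.
(A) F (period 2, group 17) vs Sb (period 5, group 15): the stated order agrees with the simple trend.
(B) C (period 2, group 14) vs Ca (period 4, group 2): the stated order agrees with the simple trend.
(C) N (period 2, group 15) vs O (period 2, group 16): the stated order contradicts the simple trend.
(D) I (period 5, group 17) vs Te (period 5, group 16): the stated order agrees with the simple trend.
The exception is (C): pairing an electron in O's 2p⁴ costs repulsion energy, so O ionizes more easily than half-filled N (2p³).

(C)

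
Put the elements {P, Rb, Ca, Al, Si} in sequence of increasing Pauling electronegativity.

Al is in period 3, group 13; Si is in period 3, group 14; P is in period 3, group 15; Ca is in period 4, group 2; Rb is in period 5, group 1.
EN rises left→right (higher Z_eff, smaller atoms) and falls top→bottom (larger, more shielded atoms).
Here both period and group differ, so the two effects have to be weighed against each other.
Ca > Rb: relative to Rb, both the across-period and down-group shifts push Ca's electronegativity up.
Al > Ca: both effects reinforce here, so Al is clearly the higher of the two.
Si > Al: both are in period 3; the period trend gives Si the larger value.
P > Si: both are in period 3; the period trend gives P the larger value.
Approximate values (Pauling): Al 1.61, Si 1.90, P 2.19, Ca 1.00, Rb 0.82.
So from lowest to highest: Rb < Ca < Al < Si < P.

Rb < Ca < Al < Si < P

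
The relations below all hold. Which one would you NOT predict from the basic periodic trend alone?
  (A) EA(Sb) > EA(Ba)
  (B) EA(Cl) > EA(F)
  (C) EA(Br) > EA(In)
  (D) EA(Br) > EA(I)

(B)

The general trend: electron affinity increases across a period and decreases down a group.
(A) Sb (period 5, group 15) vs Ba (period 6, group 2): the stated order agrees with the simple trend.
(B) Cl (period 3, group 17) vs F (period 2, group 17): the stated order contradicts the simple trend.
(C) Br (period 4, group 17) vs In (period 5, group 13): the stated order agrees with the simple trend.
(D) Br (period 4, group 17) vs I (period 5, group 17): the stated order agrees with the simple trend.
The exception is (B): F's small 2p subshell makes the incoming electron feel strong e⁻–e⁻ repulsion, so Cl actually releases more energy on gaining an electron.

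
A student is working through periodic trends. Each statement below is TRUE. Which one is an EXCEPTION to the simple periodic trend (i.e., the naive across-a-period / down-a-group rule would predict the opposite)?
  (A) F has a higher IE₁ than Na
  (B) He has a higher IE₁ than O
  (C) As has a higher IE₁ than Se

(C)

The general trend: IE₁ increases across a period and decreases down a group.
(A) F (period 2, group 17) vs Na (period 3, group 1): the stated order agrees with the simple trend.
(B) He (period 1, group 18) vs O (period 2, group 16): the stated order agrees with the simple trend.
(C) As (period 4, group 15) vs Se (period 4, group 16): the stated order contradicts the simple trend.
The exception is (C): Se (4p⁴) ionizes more easily than half-filled As (4p³).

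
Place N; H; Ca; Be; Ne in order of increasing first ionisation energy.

Across a period the outer electron is held more tightly (higher IE₁); down a group it sits in a higher shell, more shielded, and comes off more easily.
Here both period and group differ, so the two effects have to be weighed against each other.
Be > Ca: Be sits above Ca in group 2, so the down-group effect alone puts Be higher.
H > Be: period and group pull opposite ways; the down-group shift dominates (1312 vs 900 kJ/mol).
N > H: period and group pull opposite ways; the across-period shift dominates (1402 vs 1312 kJ/mol).
Ne > N: both are in period 2; the period trend gives Ne the larger value.
For reference (kJ/mol): H 1312, Be 900, N 1402, Ne 2081, Ca 590.
So from lowest to highest: Ca < Be < H < N < Ne.

Ca, Be, H, N, Ne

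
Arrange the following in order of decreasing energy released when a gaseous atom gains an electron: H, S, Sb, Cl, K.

Cl, S, Sb, H, K

H is in period 1, group 1; S is in period 3, group 16; Cl is in period 3, group 17; K is in period 4, group 1; Sb is in period 5, group 15.
Atoms with high Z_eff and room in the valence shell (especially the halogens) have the most exothermic electron affinities.
Here both period and group differ, so the two effects have to be weighed against each other.
H > K: they share group 1; the group trend gives H the larger value.
Sb > H: the two effects oppose for this pair; the across-period effect wins (103 vs 73 kJ/mol).
S > Sb: both effects reinforce here, so S is clearly the higher of the two.
Cl > S: both are in period 3; the period trend gives Cl the larger value.
Approximate values (kJ/mol): H 73, S 200, Cl 349, K 48, Sb 103.
So from highest to lowest: Cl > S > Sb > H > K.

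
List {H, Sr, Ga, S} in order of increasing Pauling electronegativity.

Sr < Ga < H < S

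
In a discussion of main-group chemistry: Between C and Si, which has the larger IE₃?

IE_3 is the cost of taking one more electron from the +2 cation: C²⁺ still has 2 valence electrons; Si²⁺ still has 2 valence electrons.
All are still removing valence electrons, so compare the +2 ions as you would atoms: IE_3 generally rises across a period (higher Z_eff) and falls down a group (larger shell), subject to the usual subshell exceptions.
Valence configurations: C²⁺ [He]2s², Si²⁺ [Ne]3s².
Tabulated IE_3 (kJ/mol): C 4620, Si 3232.
Overall IE_3 order: Si < C.

C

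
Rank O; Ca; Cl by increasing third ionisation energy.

Cl < Ca < O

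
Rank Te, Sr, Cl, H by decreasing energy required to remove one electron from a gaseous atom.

H, Cl, Te, Sr

H is in period 1, group 1; Cl is in period 3, group 17; Sr is in period 5, group 2; Te is in period 5, group 16.
Removing the outermost electron gets harder across a period and easier down a group.
These span different periods and groups, so the two trends combine.
Te > Sr: Te lies to the right of Sr in period 5, so the across-period effect alone puts Te higher.
Cl > Te: both effects reinforce here, so Cl is clearly the higher of the two.
H > Cl: the two effects oppose for this pair; the down-group effect wins (1312 vs 1251 kJ/mol).
For reference (kJ/mol): H 1312, Cl 1251, Sr 550, Te 869.
So from highest to lowest: H > Cl > Te > Sr.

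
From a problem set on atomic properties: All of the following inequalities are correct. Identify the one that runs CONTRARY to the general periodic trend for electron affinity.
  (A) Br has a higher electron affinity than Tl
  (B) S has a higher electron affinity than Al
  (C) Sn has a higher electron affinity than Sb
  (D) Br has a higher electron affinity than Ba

(C)

The general trend: electron affinity increases across a period and decreases down a group.
(A) Br (period 4, group 17) vs Tl (period 6, group 13): the stated order agrees with the simple trend.
(B) S (period 3, group 16) vs Al (period 3, group 13): the stated order agrees with the simple trend.
(C) Sn (period 5, group 14) vs Sb (period 5, group 15): the stated order contradicts the simple trend.
(D) Br (period 4, group 17) vs Ba (period 6, group 2): the stated order agrees with the simple trend.
The exception is (C): adding an electron to Sb's half-filled 5p³ is unfavourable, so Sn has the more exothermic EA.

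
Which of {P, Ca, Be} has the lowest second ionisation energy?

Ca

The second ionization energy removes an electron from the +1 ion. For each element: P⁺ still has 4 valence electrons; Ca⁺ still has 1 valence electron; Be⁺ still has 1 valence electron.
All are still removing valence electrons, so compare the +1 ions as you would atoms: IE_2 generally rises across a period (higher Z_eff) and falls down a group (larger shell), subject to the usual subshell exceptions.
Valence configurations: P⁺ [Ne]3s²3p², Ca⁺ [Ar]4s¹, Be⁺ [He]2s¹.
Tabulated IE_2 (kJ/mol): P 1907, Ca 1145, Be 1757.
Hence IE_2: Ca < Be < P.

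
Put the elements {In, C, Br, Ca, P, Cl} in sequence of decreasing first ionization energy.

C is in period 2, group 14; P is in period 3, group 15; Cl is in period 3, group 17; Ca is in period 4, group 2; Br is in period 4, group 17; In is in period 5, group 13.
Removing the outermost electron gets harder across a period and easier down a group.
These span different periods and groups, so the two trends combine.
Ca > In: period and group pull opposite ways; the down-group shift dominates (590 vs 558 kJ/mol).
P > Ca: relative to Ca, both the across-period and down-group shifts push P's first ionization energy up.
C > P: period and group pull opposite ways; the down-group shift dominates (1086 vs 1012 kJ/mol).
Br > C: period and group pull opposite ways; the across-period shift dominates (1140 vs 1086 kJ/mol).
Cl > Br: they share group 17; the group trend gives Cl the larger value.
Tabulated first ionization energy (kJ/mol): C 1086, P 1012, Cl 1251, Ca 590, Br 1140, In 558.
So from highest to lowest: Cl > Br > C > P > Ca > In.

Cl > Br > C > P > Ca > In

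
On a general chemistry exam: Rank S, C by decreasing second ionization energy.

Consider each +1 ion: S⁺ still has 5 valence electrons; C⁺ still has 3 valence electrons.
All are still removing valence electrons, so compare the +1 ions as you would atoms: IE_2 generally rises across a period (higher Z_eff) and falls down a group (larger shell), subject to the usual subshell exceptions.
Valence configurations: S⁺ [Ne]3s²3p³, C⁺ [He]2s²2p¹.
Tabulated IE_2 (kJ/mol): S 2252, C 2353.
So the second ionization energies run S < C.

C, S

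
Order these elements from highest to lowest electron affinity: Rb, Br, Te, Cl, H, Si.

Cl > Br > Te > Si > H > Rb

H is in period 1, group 1; Si is in period 3, group 14; Cl is in period 3, group 17; Br is in period 4, group 17; Rb is in period 5, group 1; Te is in period 5, group 16.
Atoms with high Z_eff and room in the valence shell (especially the halogens) have the most exothermic electron affinities.
These span different periods and groups, so the two trends combine.
H > Rb: H sits above Rb in group 1, so the down-group effect alone puts H higher.
Si > H: period and group pull opposite ways; the across-period shift dominates (134 vs 73 kJ/mol).
Te > Si: period and group pull opposite ways; the across-period shift dominates (190 vs 134 kJ/mol).
Br > Te: relative to Te, both the across-period and down-group shifts push Br's electron affinity up.
Cl > Br: Cl sits above Br in group 17, so the down-group effect alone puts Cl higher.
Tabulated electron affinity (kJ/mol): H 73, Si 134, Cl 349, Br 325, Rb 47, Te 190.
So from highest to lowest: Cl > Br > Te > Si > H > Rb.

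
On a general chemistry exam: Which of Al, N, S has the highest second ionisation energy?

N

Consider each +1 ion: Al⁺ still has 2 valence electrons; N⁺ still has 4 valence electrons; S⁺ still has 5 valence electrons.
All are still removing valence electrons, so compare the +1 ions as you would atoms: IE_2 generally rises across a period (higher Z_eff) and falls down a group (larger shell), subject to the usual subshell exceptions.
Valence configurations: Al⁺ [Ne]3s², N⁺ [He]2s²2p², S⁺ [Ne]3s²3p³.
Tabulated IE_2 (kJ/mol): Al 1817, N 2856, S 2252.
Overall IE_2 order: Al < S < N.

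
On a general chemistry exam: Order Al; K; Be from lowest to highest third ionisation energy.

Consider each +2 ion: Al²⁺ still has 1 valence electron; K²⁺ is already 1 electron into the core; Be²⁺ is the bare [He] core.
Core electrons are held far more tightly than valence electrons, so K and Be top the IE_3 order.
Approximate IE_3 values (kJ/mol): Al 2745, K 4420, Be 14849.
So the third ionization energies run Al < K < Be.

Al < K < Be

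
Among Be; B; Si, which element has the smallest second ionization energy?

Si

IE_2 is the cost of taking one more electron from the +1 cation: Be⁺ still has 1 valence electron; B⁺ still has 2 valence electrons; Si⁺ still has 3 valence electrons.
All are still removing valence electrons, so compare the +1 ions as you would atoms: IE_2 generally rises across a period (higher Z_eff) and falls down a group (larger shell), subject to the usual subshell exceptions.
Valence configurations: Be⁺ [He]2s¹, B⁺ [He]2s², Si⁺ [Ne]3s²3p¹.
Approximate IE_2 values (kJ/mol): Be 1757, B 2427, Si 1577.
So the second ionization energies run Si < Be < B.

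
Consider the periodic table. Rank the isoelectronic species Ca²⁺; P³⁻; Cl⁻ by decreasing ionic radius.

All of these have 18 electrons, so size is governed by nuclear charge alone: the more protons, the stronger the pull on the same electron cloud, and the smaller the ion.
Nuclear charges: Ca²⁺ (Z=20), Cl⁻ (Z=17), P³⁻ (Z=15).
Largest to smallest: P³⁻ > Cl⁻ > Ca²⁺.

P³⁻ > Cl⁻ > Ca²⁺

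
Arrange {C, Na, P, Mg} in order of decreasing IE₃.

IE_3 is the cost of taking one more electron from the +2 cation: C²⁺ still has 2 valence electrons; Na²⁺ is already 1 electron into the core; P²⁺ still has 3 valence electrons; Mg²⁺ is the bare [Ne] core.
Core electrons are held far more tightly than valence electrons, so Na and Mg top the IE_3 order.
Valence configurations: C²⁺ [He]2s², P²⁺ [Ne]3s²3p¹.
Tabulated IE_3 (kJ/mol): C 4620, Na 6910, P 2914, Mg 7733.
Putting it together, IE_3: P < C < Na < Mg.

Mg > Na > C > P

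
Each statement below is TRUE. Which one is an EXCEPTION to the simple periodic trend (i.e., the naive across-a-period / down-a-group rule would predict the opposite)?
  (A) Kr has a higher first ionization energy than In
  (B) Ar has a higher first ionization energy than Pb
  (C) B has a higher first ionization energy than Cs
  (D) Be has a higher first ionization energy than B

(D)

The general trend: first ionization energy increases across a period and decreases down a group.
(A) Kr (period 4, group 18) vs In (period 5, group 13): the stated order agrees with the simple trend.
(B) Ar (period 3, group 18) vs Pb (period 6, group 14): the stated order agrees with the simple trend.
(C) B (period 2, group 13) vs Cs (period 6, group 1): the stated order agrees with the simple trend.
(D) Be (period 2, group 2) vs B (period 2, group 13): the stated order contradicts the simple trend.
The exception is (D): removing B's lone 2p electron is easier than breaking Be's filled 2s².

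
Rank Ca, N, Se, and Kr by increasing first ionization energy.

Ca, Se, Kr, N

Across a period the outer electron is held more tightly (higher IE₁); down a group it sits in a higher shell, more shielded, and comes off more easily.
Here both period and group differ, so the two effects have to be weighed against each other.
Se > Ca: both are in period 4; the period trend gives Se the larger value.
Kr > Se: both are in period 4; the period trend gives Kr the larger value.
N > Kr: the two effects oppose for this pair; the down-group effect wins (1402 vs 1351 kJ/mol).
Tabulated first ionization energy (kJ/mol): N 1402, Ca 590, Se 941, Kr 1351.
So from lowest to highest: Ca < Se < Kr < N.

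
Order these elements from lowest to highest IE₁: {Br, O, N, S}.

N is in period 2, group 15; O is in period 2, group 16; S is in period 3, group 16; Br is in period 4, group 17.
First ionization energy rises across a period (greater Z_eff holds electrons more tightly) and falls down a group (valence electrons are farther from the nucleus).
These span different periods and groups, so the two trends combine.
Br > S: period and group pull opposite ways; the across-period shift dominates (1140 vs 1000 kJ/mol).
O > Br: the two effects oppose for this pair; the down-group effect wins (1314 vs 1140 kJ/mol).
N > O: this pair runs against the simple trend — see the exception note.
Note the exception: N has a higher first ionization energy than O, contrary to the simple trend — pairing an electron in O's 2p⁴ costs repulsion energy, so O ionizes more easily than half-filled N (2p³).
Approximate values (kJ/mol): N 1402, O 1314, S 1000, Br 1140.
So from lowest to highest: S < Br < O < N.

S < Br < O < N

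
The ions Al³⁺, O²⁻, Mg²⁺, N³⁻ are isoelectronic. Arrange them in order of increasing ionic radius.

All of these have 10 electrons, so size is governed by nuclear charge alone: the more protons, the stronger the pull on the same electron cloud, and the smaller the ion.
Nuclear charges: Al³⁺ (Z=13), Mg²⁺ (Z=12), O²⁻ (Z=8), N³⁻ (Z=7).
Smallest to largest: Al³⁺ < Mg²⁺ < O²⁻ < N³⁻.

Al³⁺ < Mg²⁺ < O²⁻ < N³⁻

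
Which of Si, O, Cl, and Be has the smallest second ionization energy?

IE_2 is the cost of taking one more electron from the +1 cation: Si⁺ still has 3 valence electrons; O⁺ still has 5 valence electrons; Cl⁺ still has 6 valence electrons; Be⁺ still has 1 valence electron.
All are still removing valence electrons, so compare the +1 ions as you would atoms: IE_2 generally rises across a period (higher Z_eff) and falls down a group (larger shell), subject to the usual subshell exceptions.
Valence configurations: Si⁺ [Ne]3s²3p¹, O⁺ [He]2s²2p³, Cl⁺ [Ne]3s²3p⁴, Be⁺ [He]2s¹.
Approximate IE_2 values (kJ/mol): Si 1577, O 3388, Cl 2298, Be 1757.
Putting it together, IE_2: Si < Be < Cl < O.

Si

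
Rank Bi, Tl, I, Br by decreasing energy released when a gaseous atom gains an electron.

Br, I, Bi, Tl

Br is in period 4, group 17; I is in period 5, group 17; Tl is in period 6, group 13; Bi is in period 6, group 15.
Adding an electron releases more energy for atoms nearer the top right (short of the noble gases).
These span different periods and groups, so the two trends combine.
Bi > Tl: both are in period 6; the period trend gives Bi the larger value.
I > Bi: both effects reinforce here, so I is clearly the higher of the two.
Br > I: Br sits above I in group 17, so the down-group effect alone puts Br higher.
Tabulated electron affinity (kJ/mol): Br 325, I 295, Tl 19, Bi 91.
So from highest to lowest: Br > I > Bi > Tl.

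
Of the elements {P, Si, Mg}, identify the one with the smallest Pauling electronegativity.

Mg is in period 3, group 2; Si is in period 3, group 14; P is in period 3, group 15.
Smaller atoms with higher effective nuclear charge are more electronegative.
All lie in period 3, so electronegativity increases left to right.
The smallest Pauling electronegativity among these belongs to Mg.

Mg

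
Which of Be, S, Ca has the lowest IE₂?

Ca

The second ionization energy removes an electron from the +1 ion. For each element: Be⁺ still has 1 valence electron; S⁺ still has 5 valence electrons; Ca⁺ still has 1 valence electron.
All are still removing valence electrons, so compare the +1 ions as you would atoms: IE_2 generally rises across a period (higher Z_eff) and falls down a group (larger shell), subject to the usual subshell exceptions.
Valence configurations: Be⁺ [He]2s¹, S⁺ [Ne]3s²3p³, Ca⁺ [Ar]4s¹.
Approximate IE_2 values (kJ/mol): Be 1757, S 2252, Ca 1145.
Putting it together, IE_2: Ca < Be < S.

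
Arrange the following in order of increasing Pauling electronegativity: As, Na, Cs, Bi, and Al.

Cs < Na < Al < Bi < As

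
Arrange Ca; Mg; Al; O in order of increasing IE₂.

Consider each +1 ion: Ca⁺ still has 1 valence electron; Mg⁺ still has 1 valence electron; Al⁺ still has 2 valence electrons; O⁺ still has 5 valence electrons.
All are still removing valence electrons, so compare the +1 ions as you would atoms: IE_2 generally rises across a period (higher Z_eff) and falls down a group (larger shell), subject to the usual subshell exceptions.
Valence configurations: Ca⁺ [Ar]4s¹, Mg⁺ [Ne]3s¹, Al⁺ [Ne]3s², O⁺ [He]2s²2p³.
Approximate IE_2 values (kJ/mol): Ca 1145, Mg 1451, Al 1817, O 3388.
Putting it together, IE_2: Ca < Mg < Al < O.

Ca, Mg, Al, O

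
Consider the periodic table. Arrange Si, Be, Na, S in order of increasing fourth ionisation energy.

After 3 electrons have been removed, what remains? Si³⁺ still has 1 valence electron; Be³⁺ is already 1 electron into the core; Na³⁺ is already 2 electrons into the core; S³⁺ still has 3 valence electrons.
Core electrons are held far more tightly than valence electrons, so Na and Be top the IE_4 order.
Valence configurations: Si³⁺ [Ne]3s¹, S³⁺ [Ne]3s²3p¹.
Tabulated IE_4 (kJ/mol): Si 4356, Be 21007, Na 9543, S 4556.
Hence IE_4: Si < S < Na < Be.

Si, S, Na, Be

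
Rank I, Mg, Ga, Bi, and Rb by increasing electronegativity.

Atoms toward the upper right of the periodic table pull bonding electrons most strongly.
Here both period and group differ, so the two effects have to be weighed against each other.
Mg > Rb: relative to Rb, both the across-period and down-group shifts push Mg's electronegativity up.
Ga > Mg: the two effects oppose for this pair; the across-period effect wins (1.81 vs 1.31).
Bi > Ga: period and group pull opposite ways; the across-period shift dominates (2.02 vs 1.81).
I > Bi: relative to Bi, both the across-period and down-group shifts push I's electronegativity up.
For reference (Pauling): Mg 1.31, Ga 1.81, Rb 0.82, I 2.66, Bi 2.02.
So from lowest to highest: Rb < Mg < Ga < Bi < I.

Rb, Mg, Ga, Bi, I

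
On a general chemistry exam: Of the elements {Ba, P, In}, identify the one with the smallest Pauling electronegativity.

Ba

P is in period 3, group 15; In is in period 5, group 13; Ba is in period 6, group 2.
Atoms toward the upper right of the periodic table pull bonding electrons most strongly.
Here both period and group differ, so the two effects have to be weighed against each other.
In > Ba: both effects reinforce here, so In is clearly the higher of the two.
P > In: relative to In, both the across-period and down-group shifts push P's electronegativity up.
Approximate values (Pauling): P 2.19, In 1.78, Ba 0.89.
The smallest Pauling electronegativity among these belongs to Ba.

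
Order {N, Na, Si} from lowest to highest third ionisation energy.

IE_3 is the cost of taking one more electron from the +2 cation: N²⁺ still has 3 valence electrons; Na²⁺ is already 1 electron into the core; Si²⁺ still has 2 valence electrons.
Core electrons are held far more tightly than valence electrons, so Na tops the IE_3 order.
Valence configurations: N²⁺ [He]2s²2p¹, Si²⁺ [Ne]3s².
Approximate IE_3 values (kJ/mol): N 4578, Na 6910, Si 3232.
Putting it together, IE_3: Si < N < Na.

Si < N < Na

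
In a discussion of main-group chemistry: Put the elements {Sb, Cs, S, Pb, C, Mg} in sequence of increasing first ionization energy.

C is in period 2, group 14; Mg is in period 3, group 2; S is in period 3, group 16; Sb is in period 5, group 15; Cs is in period 6, group 1; Pb is in period 6, group 14.
IE₁ increases left→right with effective nuclear charge and decreases top→bottom as the valence shell moves farther out.
Neither a single period nor a single group — weigh both effects.
Pb > Cs: Pb lies to the right of Cs in period 6, so the across-period effect alone puts Pb higher.
Mg > Pb: period and group pull opposite ways; the down-group shift dominates (738 vs 716 kJ/mol).
Sb > Mg: the two effects oppose for this pair; the across-period effect wins (831 vs 738 kJ/mol).
S > Sb: both effects reinforce here, so S is clearly the higher of the two.
C > S: period and group pull opposite ways; the down-group shift dominates (1086 vs 1000 kJ/mol).
For reference (kJ/mol): C 1086, Mg 738, S 1000, Sb 831, Cs 376, Pb 716.
So from lowest to highest: Cs < Pb < Mg < Sb < S < C.

Cs < Pb < Mg < Sb < S < C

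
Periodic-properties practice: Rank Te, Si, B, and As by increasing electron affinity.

B < As < Si < Te

B is in period 2, group 13; Si is in period 3, group 14; As is in period 4, group 15; Te is in period 5, group 16.
Adding an electron releases more energy for atoms nearer the top right (short of the noble gases).
These sit on a diagonal, where the across-period and down-group effects partly cancel.
As > B: the two effects oppose for this pair; the across-period effect wins (78 vs 27 kJ/mol).
Si > As: the two effects oppose for this pair; the down-group effect wins (134 vs 78 kJ/mol).
Te > Si: the two effects oppose for this pair; the across-period effect wins (190 vs 134 kJ/mol).
For reference (kJ/mol): B 27, Si 134, As 78, Te 190.
So from lowest to highest: B < As < Si < Te.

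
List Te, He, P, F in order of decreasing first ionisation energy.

He > F > P > Te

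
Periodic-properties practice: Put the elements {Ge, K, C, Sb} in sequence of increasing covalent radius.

C, Ge, Sb, K

C is in period 2, group 14; K is in period 4, group 1; Ge is in period 4, group 14; Sb is in period 5, group 15.
Radius decreases left→right (rising Z_eff, same n) and increases top→bottom (higher n).
These span different periods and groups, so the two trends combine.
Ge > C: Ge sits below C in group 14, so the down-group effect alone puts Ge larger.
Sb > Ge: the two effects oppose for this pair; the down-group effect wins (140 vs 121 pm).
K > Sb: the two effects oppose for this pair; the across-period effect wins (196 vs 140 pm).
For reference (pm): C 75, K 196, Ge 121, Sb 140.
So from smallest to largest: C < Ge < Sb < K.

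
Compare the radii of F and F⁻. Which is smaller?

F

Forming F⁻ adds 1 electron to F. More electron–electron repulsion in the same shell, with unchanged nuclear charge, lets the cloud expand.
An anion is larger than its parent atom: F⁻ > F.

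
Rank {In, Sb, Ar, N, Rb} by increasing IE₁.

Rb < In < Sb < N < Ar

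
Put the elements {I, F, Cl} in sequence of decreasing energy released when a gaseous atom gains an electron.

Cl > F > I

F is in period 2, group 17; Cl is in period 3, group 17; I is in period 5, group 17.
Adding an electron releases more energy for atoms nearer the top right (short of the noble gases).
All are in group 17; the group trend (electron affinity increases up the group) applies, with the exception below.
Note the exception: Cl has a higher electron affinity than F, contrary to the simple trend — F's small 2p subshell makes the incoming electron feel strong e⁻–e⁻ repulsion, so Cl actually releases more energy on gaining an electron.
Approximate values (kJ/mol): F 328, Cl 349, I 295.
So from highest to lowest: Cl > F > I.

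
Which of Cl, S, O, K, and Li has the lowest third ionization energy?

S

After 2 electrons have been removed, what remains? Cl²⁺ still has 5 valence electrons; S²⁺ still has 4 valence electrons; O²⁺ still has 4 valence electrons; K²⁺ is already 1 electron into the core; Li²⁺ is already 1 electron into the core.
Usually core removal costs more than valence removal, but here the competition is close: a tightly held n=2 valence electron can cost more to remove than an n=3 core electron, so the actual values have to decide it.
Valence configurations: Cl²⁺ [Ne]3s²3p³, S²⁺ [Ne]3s²3p², O²⁺ [He]2s²2p².
Tabulated IE_3 (kJ/mol): Cl 3822, S 3357, O 5300, K 4420, Li 11815.
Hence IE_3: S < Cl < K < O < Li.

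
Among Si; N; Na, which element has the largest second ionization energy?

Na

IE_2 is the cost of taking one more electron from the +1 cation: Si⁺ still has 3 valence electrons; N⁺ still has 4 valence electrons; Na⁺ is the bare [Ne] core.
Core electrons are held far more tightly than valence electrons, so Na tops the IE_2 order.
Valence configurations: Si⁺ [Ne]3s²3p¹, N⁺ [He]2s²2p².
Tabulated IE_2 (kJ/mol): Si 1577, N 2856, Na 4562.
Overall IE_2 order: Si < N < Na.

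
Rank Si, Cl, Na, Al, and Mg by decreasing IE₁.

Na is in period 3, group 1; Mg is in period 3, group 2; Al is in period 3, group 13; Si is in period 3, group 14; Cl is in period 3, group 17.
IE₁ increases left→right with effective nuclear charge and decreases top→bottom as the valence shell moves farther out.
All lie in period 3; the across-period trend (first ionization energy increases left to right) applies, with the exception below.
Note the exception: Mg has a higher first ionization energy than Al, contrary to the simple trend — Al's single 3p electron is easier to remove than one from Mg's filled 3s².
Tabulated first ionization energy (kJ/mol): Na 496, Mg 738, Al 578, Si 786, Cl 1251.
So from highest to lowest: Cl > Si > Mg > Al > Na.

Cl > Si > Mg > Al > Na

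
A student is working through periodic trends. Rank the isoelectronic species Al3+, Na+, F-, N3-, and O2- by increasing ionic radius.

Al3+ < Na+ < F- < O2- < N3-

All of these have 10 electrons, so size is governed by nuclear charge alone: the more protons, the stronger the pull on the same electron cloud, and the smaller the ion.
Nuclear charges: Al3+ (Z=13), Na+ (Z=11), F- (Z=9), O2- (Z=8), N3- (Z=7).
Smallest to largest: Al3+ < Na+ < F- < O2- < N3-.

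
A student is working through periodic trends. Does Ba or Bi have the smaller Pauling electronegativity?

Ba is in period 6, group 2; Bi is in period 6, group 15.
Smaller atoms with higher effective nuclear charge are more electronegative.
All lie in period 6, so electronegativity increases left to right.
So Ba has the smaller Pauling electronegativity (Ba < Bi).

Ba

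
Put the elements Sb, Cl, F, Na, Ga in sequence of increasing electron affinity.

F is in period 2, group 17; Na is in period 3, group 1; Cl is in period 3, group 17; Ga is in period 4, group 13; Sb is in period 5, group 15.
Atoms with high Z_eff and room in the valence shell (especially the halogens) have the most exothermic electron affinities.
Here both period and group differ, so the two effects have to be weighed against each other.
Na > Ga: the two effects oppose for this pair; the down-group effect wins (53 vs 29 kJ/mol).
Sb > Na: period and group pull opposite ways; the across-period shift dominates (103 vs 53 kJ/mol).
F > Sb: relative to Sb, both the across-period and down-group shifts push F's electron affinity up.
Cl > F: this pair runs against the simple trend — see the exception note.
Note the exception: Cl has a higher electron affinity than F, contrary to the simple trend — F's small 2p subshell makes the incoming electron feel strong e⁻–e⁻ repulsion, so Cl actually releases more energy on gaining an electron.
Tabulated electron affinity (kJ/mol): F 328, Na 53, Cl 349, Ga 29, Sb 103.
So from lowest to highest: Ga < Na < Sb < F < Cl.

Ga < Na < Sb < F < Cl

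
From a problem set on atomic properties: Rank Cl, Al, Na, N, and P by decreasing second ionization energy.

Na > N > Cl > P > Al

IE_2 is the cost of taking one more electron from the +1 cation: Cl⁺ still has 6 valence electrons; Al⁺ still has 2 valence electrons; Na⁺ is the bare [Ne] core; N⁺ still has 4 valence electrons; P⁺ still has 4 valence electrons.
Breaking into a closed-shell core is much more expensive than removing a leftover valence electron — Na has the largest IE_2 here.
Valence configurations: Cl⁺ [Ne]3s²3p⁴, Al⁺ [Ne]3s², N⁺ [He]2s²2p², P⁺ [Ne]3s²3p².
The numbers (kJ/mol): Cl 2298, Al 1817, Na 4562, N 2856, P 1907.
Hence IE_2: Al < P < Cl < N < Na.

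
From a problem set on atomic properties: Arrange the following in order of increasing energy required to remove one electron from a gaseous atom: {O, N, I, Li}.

Li < I < O < N

IE₁ increases left→right with effective nuclear charge and decreases top→bottom as the valence shell moves farther out.
Here both period and group differ, so the two effects have to be weighed against each other.
I > Li: the two effects oppose for this pair; the across-period effect wins (1008 vs 520 kJ/mol).
O > I: the two effects oppose for this pair; the down-group effect wins (1314 vs 1008 kJ/mol).
N > O: this pair runs against the simple trend — see the exception note.
Note the exception: N has a higher first ionization energy than O, contrary to the simple trend — pairing an electron in O's 2p⁴ costs repulsion energy, so O ionizes more easily than half-filled N (2p³).
Approximate values (kJ/mol): Li 520, N 1402, O 1314, I 1008.
So from lowest to highest: Li < I < O < N.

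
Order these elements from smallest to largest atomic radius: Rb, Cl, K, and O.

O < Cl < K < Rb

Across a period the added protons contract the valence shell; down a group each new principal shell makes the atom larger.
Neither a single period nor a single group — weigh both effects.
Cl > O: period and group pull opposite ways; the down-group shift dominates (99 vs 63 pm).
K > Cl: relative to Cl, both the across-period and down-group shifts push K's atomic radius up.
Rb > K: Rb sits below K in group 1, so the down-group effect alone puts Rb larger.
For reference (pm): O 63, Cl 99, K 196, Rb 210.
So from smallest to largest: O < Cl < K < Rb.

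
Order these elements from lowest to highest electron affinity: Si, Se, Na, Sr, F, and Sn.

Sr < Na < Sn < Si < Se < F

EA tends to increase across a period and decrease down a group, though the pattern is less regular than for IE or radius.
These span different periods and groups, so the two trends combine.
Na > Sr: period and group pull opposite ways; the down-group shift dominates (53 vs 5 kJ/mol).
Sn > Na: the two effects oppose for this pair; the across-period effect wins (107 vs 53 kJ/mol).
Si > Sn: Si sits above Sn in group 14, so the down-group effect alone puts Si higher.
Se > Si: the two effects oppose for this pair; the across-period effect wins (195 vs 134 kJ/mol).
F > Se: both effects reinforce here, so F is clearly the higher of the two.
Approximate values (kJ/mol): F 328, Na 53, Si 134, Se 195, Sr 5, Sn 107.
So from lowest to highest: Sr < Na < Sn < Si < Se < F.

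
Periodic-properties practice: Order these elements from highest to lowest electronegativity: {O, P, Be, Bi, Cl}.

O, Cl, P, Bi, Be

Be is in period 2, group 2; O is in period 2, group 16; P is in period 3, group 15; Cl is in period 3, group 17; Bi is in period 6, group 15.
Smaller atoms with higher effective nuclear charge are more electronegative.
These span different periods and groups, so the two trends combine.
Bi > Be: period and group pull opposite ways; the across-period shift dominates (2.02 vs 1.57).
P > Bi: P sits above Bi in group 15, so the down-group effect alone puts P higher.
Cl > P: both are in period 3; the period trend gives Cl the larger value.
O > Cl: the two effects oppose for this pair; the down-group effect wins (3.44 vs 3.16).
Approximate values (Pauling): Be 1.57, O 3.44, P 2.19, Cl 3.16, Bi 2.02.
So from highest to lowest: O > Cl > P > Bi > Be.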